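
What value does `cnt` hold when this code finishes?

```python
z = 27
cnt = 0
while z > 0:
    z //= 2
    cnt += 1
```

Let's trace through this code step by step.

Initialize: z = 27
Initialize: cnt = 0
Entering loop: while z > 0:

After execution: cnt = 5
5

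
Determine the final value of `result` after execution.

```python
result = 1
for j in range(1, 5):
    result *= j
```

Let's trace through this code step by step.

Initialize: result = 1
Entering loop: for j in range(1, 5):

After execution: result = 24
24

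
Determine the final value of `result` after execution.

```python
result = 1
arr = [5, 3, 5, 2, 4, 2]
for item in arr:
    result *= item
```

Let's trace through this code step by step.

Initialize: result = 1
Initialize: arr = [5, 3, 5, 2, 4, 2]
Entering loop: for item in arr:

After execution: result = 1200
1200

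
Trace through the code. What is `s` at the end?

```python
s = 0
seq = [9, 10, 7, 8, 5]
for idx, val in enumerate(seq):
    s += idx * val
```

Let's trace through this code step by step.

Initialize: s = 0
Initialize: seq = [9, 10, 7, 8, 5]
Entering loop: for idx, val in enumerate(seq):

After execution: s = 68
68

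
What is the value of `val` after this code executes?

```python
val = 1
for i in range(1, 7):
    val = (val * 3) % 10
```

Let's trace through this code step by step.

Initialize: val = 1
Entering loop: for i in range(1, 7):

After execution: val = 9
9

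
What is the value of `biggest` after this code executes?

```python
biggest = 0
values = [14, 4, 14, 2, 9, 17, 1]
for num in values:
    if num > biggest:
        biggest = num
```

Let's trace through this code step by step.

Initialize: biggest = 0
Initialize: values = [14, 4, 14, 2, 9, 17, 1]
Entering loop: for num in values:

After execution: biggest = 17
17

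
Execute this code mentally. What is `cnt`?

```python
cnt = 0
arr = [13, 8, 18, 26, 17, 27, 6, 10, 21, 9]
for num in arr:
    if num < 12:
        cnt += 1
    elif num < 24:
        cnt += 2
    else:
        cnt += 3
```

Let's trace through this code step by step.

Initialize: cnt = 0
Initialize: arr = [13, 8, 18, 26, 17, 27, 6, 10, 21, 9]
Entering loop: for num in arr:

After execution: cnt = 18
18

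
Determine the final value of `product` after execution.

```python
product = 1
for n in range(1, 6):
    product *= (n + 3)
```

Let's trace through this code step by step.

Initialize: product = 1
Entering loop: for n in range(1, 6):

After execution: product = 6720
6720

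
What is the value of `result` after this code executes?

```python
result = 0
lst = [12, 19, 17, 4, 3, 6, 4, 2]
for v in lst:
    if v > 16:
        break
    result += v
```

Let's trace through this code step by step.

Initialize: result = 0
Initialize: lst = [12, 19, 17, 4, 3, 6, 4, 2]
Entering loop: for v in lst:

After execution: result = 12
12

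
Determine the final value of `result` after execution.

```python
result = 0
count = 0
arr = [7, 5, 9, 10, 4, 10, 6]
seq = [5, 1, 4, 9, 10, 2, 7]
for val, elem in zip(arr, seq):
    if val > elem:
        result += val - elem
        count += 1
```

Let's trace through this code step by step.

Initialize: result = 0
Initialize: count = 0
Initialize: arr = [7, 5, 9, 10, 4, 10, 6]
Initialize: seq = [5, 1, 4, 9, 10, 2, 7]
Entering loop: for val, elem in zip(arr, seq):

After execution: result = 20
20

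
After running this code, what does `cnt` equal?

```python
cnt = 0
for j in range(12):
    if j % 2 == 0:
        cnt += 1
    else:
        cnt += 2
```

Let's trace through this code step by step.

Initialize: cnt = 0
Entering loop: for j in range(12):

After execution: cnt = 18
18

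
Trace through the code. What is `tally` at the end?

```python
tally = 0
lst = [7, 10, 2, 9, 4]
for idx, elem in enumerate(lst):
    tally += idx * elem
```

Let's trace through this code step by step.

Initialize: tally = 0
Initialize: lst = [7, 10, 2, 9, 4]
Entering loop: for idx, elem in enumerate(lst):

After execution: tally = 57
57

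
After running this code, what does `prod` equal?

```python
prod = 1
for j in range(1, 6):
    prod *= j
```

Let's trace through this code step by step.

Initialize: prod = 1
Entering loop: for j in range(1, 6):

After execution: prod = 120
120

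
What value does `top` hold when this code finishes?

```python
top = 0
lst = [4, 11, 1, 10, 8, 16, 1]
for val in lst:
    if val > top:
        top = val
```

Let's trace through this code step by step.

Initialize: top = 0
Initialize: lst = [4, 11, 1, 10, 8, 16, 1]
Entering loop: for val in lst:

After execution: top = 16
16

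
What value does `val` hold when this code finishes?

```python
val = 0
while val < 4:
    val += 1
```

Let's trace through this code step by step.

Initialize: val = 0
Entering loop: while val < 4:

After execution: val = 4
4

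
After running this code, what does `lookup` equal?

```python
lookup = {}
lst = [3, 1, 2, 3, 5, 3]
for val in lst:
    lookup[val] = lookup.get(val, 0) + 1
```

Let's trace through this code step by step.

Initialize: lookup = {}
Initialize: lst = [3, 1, 2, 3, 5, 3]
Entering loop: for val in lst:

After execution: lookup = {3: 3, 1: 1, 2: 1, 5: 1}
{3: 3, 1: 1, 2: 1, 5: 1}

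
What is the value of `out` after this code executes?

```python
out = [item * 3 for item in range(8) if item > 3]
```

Let's trace through this code step by step.

Initialize: out = [item * 3 for item in range(8) if item > 3]

After execution: out = [12, 15, 18, 21]
[12, 15, 18, 21]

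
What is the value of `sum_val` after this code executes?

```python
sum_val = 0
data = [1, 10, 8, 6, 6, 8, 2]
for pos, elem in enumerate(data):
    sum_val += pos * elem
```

Let's trace through this code step by step.

Initialize: sum_val = 0
Initialize: data = [1, 10, 8, 6, 6, 8, 2]
Entering loop: for pos, elem in enumerate(data):

After execution: sum_val = 120
120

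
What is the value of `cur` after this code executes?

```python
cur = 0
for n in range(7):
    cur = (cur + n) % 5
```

Let's trace through this code step by step.

Initialize: cur = 0
Entering loop: for n in range(7):

After execution: cur = 1
1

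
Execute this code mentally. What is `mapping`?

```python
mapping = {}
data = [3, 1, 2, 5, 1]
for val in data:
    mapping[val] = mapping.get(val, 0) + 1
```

Let's trace through this code step by step.

Initialize: mapping = {}
Initialize: data = [3, 1, 2, 5, 1]
Entering loop: for val in data:

After execution: mapping = {3: 1, 1: 2, 2: 1, 5: 1}
{3: 1, 1: 2, 2: 1, 5: 1}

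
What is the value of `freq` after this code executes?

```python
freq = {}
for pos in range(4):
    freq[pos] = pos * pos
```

Let's trace through this code step by step.

Initialize: freq = {}
Entering loop: for pos in range(4):

After execution: freq = {0: 0, 1: 1, 2: 4, 3: 9}
{0: 0, 1: 1, 2: 4, 3: 9}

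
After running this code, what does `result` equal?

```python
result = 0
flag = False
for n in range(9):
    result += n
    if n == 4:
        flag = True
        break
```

Let's trace through this code step by step.

Initialize: result = 0
Initialize: flag = False
Entering loop: for n in range(9):

After execution: result = 10
10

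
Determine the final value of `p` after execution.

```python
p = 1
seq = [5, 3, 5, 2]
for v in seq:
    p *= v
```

Let's trace through this code step by step.

Initialize: p = 1
Initialize: seq = [5, 3, 5, 2]
Entering loop: for v in seq:

After execution: p = 150
150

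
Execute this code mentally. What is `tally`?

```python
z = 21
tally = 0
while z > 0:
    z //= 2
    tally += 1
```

Let's trace through this code step by step.

Initialize: z = 21
Initialize: tally = 0
Entering loop: while z > 0:

After execution: tally = 5
5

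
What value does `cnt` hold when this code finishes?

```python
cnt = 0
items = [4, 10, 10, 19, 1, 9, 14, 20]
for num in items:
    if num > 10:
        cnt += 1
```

Let's trace through this code step by step.

Initialize: cnt = 0
Initialize: items = [4, 10, 10, 19, 1, 9, 14, 20]
Entering loop: for num in items:

After execution: cnt = 3
3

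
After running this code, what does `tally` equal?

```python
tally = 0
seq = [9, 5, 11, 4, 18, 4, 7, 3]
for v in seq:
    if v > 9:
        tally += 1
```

Let's trace through this code step by step.

Initialize: tally = 0
Initialize: seq = [9, 5, 11, 4, 18, 4, 7, 3]
Entering loop: for v in seq:

After execution: tally = 2
2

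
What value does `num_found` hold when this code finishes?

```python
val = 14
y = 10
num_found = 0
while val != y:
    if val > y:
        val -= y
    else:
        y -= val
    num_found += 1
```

Let's trace through this code step by step.

Initialize: val = 14
Initialize: y = 10
Initialize: num_found = 0
Entering loop: while val != y:

After execution: num_found = 4
4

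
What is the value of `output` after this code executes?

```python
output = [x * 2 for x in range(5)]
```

Let's trace through this code step by step.

Initialize: output = [x * 2 for x in range(5)]

After execution: output = [0, 2, 4, 6, 8]
[0, 2, 4, 6, 8]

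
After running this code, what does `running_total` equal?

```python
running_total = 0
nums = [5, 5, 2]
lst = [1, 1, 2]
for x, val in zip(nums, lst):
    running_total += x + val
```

Let's trace through this code step by step.

Initialize: running_total = 0
Initialize: nums = [5, 5, 2]
Initialize: lst = [1, 1, 2]
Entering loop: for x, val in zip(nums, lst):

After execution: running_total = 16
16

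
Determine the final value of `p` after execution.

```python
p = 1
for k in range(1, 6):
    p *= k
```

Let's trace through this code step by step.

Initialize: p = 1
Entering loop: for k in range(1, 6):

After execution: p = 120
120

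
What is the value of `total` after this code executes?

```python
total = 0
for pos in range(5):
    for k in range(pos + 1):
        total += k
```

Let's trace through this code step by step.

Initialize: total = 0
Entering loop: for pos in range(5):

After execution: total = 20
20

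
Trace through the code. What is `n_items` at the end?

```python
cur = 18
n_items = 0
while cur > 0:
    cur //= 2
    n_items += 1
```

Let's trace through this code step by step.

Initialize: cur = 18
Initialize: n_items = 0
Entering loop: while cur > 0:

After execution: n_items = 5
5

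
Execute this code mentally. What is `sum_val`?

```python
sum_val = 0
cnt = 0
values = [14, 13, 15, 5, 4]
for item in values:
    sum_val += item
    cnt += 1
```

Let's trace through this code step by step.

Initialize: sum_val = 0
Initialize: cnt = 0
Initialize: values = [14, 13, 15, 5, 4]
Entering loop: for item in values:

After execution: sum_val = 51
51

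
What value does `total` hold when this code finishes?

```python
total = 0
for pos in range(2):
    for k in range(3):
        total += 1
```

Let's trace through this code step by step.

Initialize: total = 0
Entering loop: for pos in range(2):

After execution: total = 6
6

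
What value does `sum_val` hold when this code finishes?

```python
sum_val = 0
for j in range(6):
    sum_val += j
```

Let's trace through this code step by step.

Initialize: sum_val = 0
Entering loop: for j in range(6):

After execution: sum_val = 15
15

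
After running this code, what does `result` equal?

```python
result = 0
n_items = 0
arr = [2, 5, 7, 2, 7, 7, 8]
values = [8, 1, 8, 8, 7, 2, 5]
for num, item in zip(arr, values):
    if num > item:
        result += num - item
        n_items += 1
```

Let's trace through this code step by step.

Initialize: result = 0
Initialize: n_items = 0
Initialize: arr = [2, 5, 7, 2, 7, 7, 8]
Initialize: values = [8, 1, 8, 8, 7, 2, 5]
Entering loop: for num, item in zip(arr, values):

After execution: result = 12
12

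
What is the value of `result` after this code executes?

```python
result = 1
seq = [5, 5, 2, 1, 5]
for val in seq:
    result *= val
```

Let's trace through this code step by step.

Initialize: result = 1
Initialize: seq = [5, 5, 2, 1, 5]
Entering loop: for val in seq:

After execution: result = 250
250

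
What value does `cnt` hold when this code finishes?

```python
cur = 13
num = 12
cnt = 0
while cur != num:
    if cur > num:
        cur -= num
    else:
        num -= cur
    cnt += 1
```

Let's trace through this code step by step.

Initialize: cur = 13
Initialize: num = 12
Initialize: cnt = 0
Entering loop: while cur != num:

After execution: cnt = 12
12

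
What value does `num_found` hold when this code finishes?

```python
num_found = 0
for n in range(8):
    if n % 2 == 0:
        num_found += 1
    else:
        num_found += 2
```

Let's trace through this code step by step.

Initialize: num_found = 0
Entering loop: for n in range(8):

After execution: num_found = 12
12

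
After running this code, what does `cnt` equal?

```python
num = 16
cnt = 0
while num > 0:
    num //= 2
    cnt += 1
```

Let's trace through this code step by step.

Initialize: num = 16
Initialize: cnt = 0
Entering loop: while num > 0:

After execution: cnt = 5
5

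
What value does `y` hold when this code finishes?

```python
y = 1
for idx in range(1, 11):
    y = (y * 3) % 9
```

Let's trace through this code step by step.

Initialize: y = 1
Entering loop: for idx in range(1, 11):

After execution: y = 0
0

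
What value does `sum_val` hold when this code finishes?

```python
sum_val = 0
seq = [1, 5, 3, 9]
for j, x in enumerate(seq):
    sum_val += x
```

Let's trace through this code step by step.

Initialize: sum_val = 0
Initialize: seq = [1, 5, 3, 9]
Entering loop: for j, x in enumerate(seq):

After execution: sum_val = 18
18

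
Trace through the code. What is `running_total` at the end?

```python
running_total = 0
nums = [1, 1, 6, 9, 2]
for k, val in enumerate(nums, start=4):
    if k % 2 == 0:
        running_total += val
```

Let's trace through this code step by step.

Initialize: running_total = 0
Initialize: nums = [1, 1, 6, 9, 2]
Entering loop: for k, val in enumerate(nums, start=4):

After execution: running_total = 9
9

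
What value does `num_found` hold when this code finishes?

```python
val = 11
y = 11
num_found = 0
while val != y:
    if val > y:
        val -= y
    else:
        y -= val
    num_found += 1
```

Let's trace through this code step by step.

Initialize: val = 11
Initialize: y = 11
Initialize: num_found = 0
Entering loop: while val != y:

After execution: num_found = 0
0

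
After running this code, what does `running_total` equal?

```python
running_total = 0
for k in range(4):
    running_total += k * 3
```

Let's trace through this code step by step.

Initialize: running_total = 0
Entering loop: for k in range(4):

After execution: running_total = 18
18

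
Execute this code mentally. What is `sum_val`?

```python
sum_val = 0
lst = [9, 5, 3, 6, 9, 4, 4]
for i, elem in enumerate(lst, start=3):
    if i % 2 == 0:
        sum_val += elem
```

Let's trace through this code step by step.

Initialize: sum_val = 0
Initialize: lst = [9, 5, 3, 6, 9, 4, 4]
Entering loop: for i, elem in enumerate(lst, start=3):

After execution: sum_val = 15
15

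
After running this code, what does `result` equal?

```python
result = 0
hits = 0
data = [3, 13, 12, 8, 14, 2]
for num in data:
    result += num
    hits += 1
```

Let's trace through this code step by step.

Initialize: result = 0
Initialize: hits = 0
Initialize: data = [3, 13, 12, 8, 14, 2]
Entering loop: for num in data:

After execution: result = 52
52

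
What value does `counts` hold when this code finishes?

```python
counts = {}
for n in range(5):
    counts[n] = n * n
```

Let's trace through this code step by step.

Initialize: counts = {}
Entering loop: for n in range(5):

After execution: counts = {0: 0, 1: 1, 2: 4, 3: 9, 4: 16}
{0: 0, 1: 1, 2: 4, 3: 9, 4: 16}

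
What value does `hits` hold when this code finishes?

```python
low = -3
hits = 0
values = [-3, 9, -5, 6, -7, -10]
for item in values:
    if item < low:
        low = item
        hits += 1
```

Let's trace through this code step by step.

Initialize: low = -3
Initialize: hits = 0
Initialize: values = [-3, 9, -5, 6, -7, -10]
Entering loop: for item in values:

After execution: hits = 3
3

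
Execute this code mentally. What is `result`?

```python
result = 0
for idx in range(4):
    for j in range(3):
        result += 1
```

Let's trace through this code step by step.

Initialize: result = 0
Entering loop: for idx in range(4):

After execution: result = 12
12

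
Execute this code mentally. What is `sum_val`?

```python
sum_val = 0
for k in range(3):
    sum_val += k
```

Let's trace through this code step by step.

Initialize: sum_val = 0
Entering loop: for k in range(3):

After execution: sum_val = 3
3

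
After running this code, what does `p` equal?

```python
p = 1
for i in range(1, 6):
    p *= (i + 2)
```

Let's trace through this code step by step.

Initialize: p = 1
Entering loop: for i in range(1, 6):

After execution: p = 2520
2520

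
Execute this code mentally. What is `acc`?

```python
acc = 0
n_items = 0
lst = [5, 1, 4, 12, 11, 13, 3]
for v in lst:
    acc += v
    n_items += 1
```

Let's trace through this code step by step.

Initialize: acc = 0
Initialize: n_items = 0
Initialize: lst = [5, 1, 4, 12, 11, 13, 3]
Entering loop: for v in lst:

After execution: acc = 49
49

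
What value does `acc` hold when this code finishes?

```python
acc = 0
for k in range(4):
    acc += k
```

Let's trace through this code step by step.

Initialize: acc = 0
Entering loop: for k in range(4):

After execution: acc = 6
6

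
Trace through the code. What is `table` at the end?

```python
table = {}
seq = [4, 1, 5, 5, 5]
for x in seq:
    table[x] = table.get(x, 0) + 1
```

Let's trace through this code step by step.

Initialize: table = {}
Initialize: seq = [4, 1, 5, 5, 5]
Entering loop: for x in seq:

After execution: table = {4: 1, 1: 1, 5: 3}
{4: 1, 1: 1, 5: 3}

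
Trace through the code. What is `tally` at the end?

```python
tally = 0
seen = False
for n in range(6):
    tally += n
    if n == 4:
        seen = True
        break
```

Let's trace through this code step by step.

Initialize: tally = 0
Initialize: seen = False
Entering loop: for n in range(6):

After execution: tally = 10
10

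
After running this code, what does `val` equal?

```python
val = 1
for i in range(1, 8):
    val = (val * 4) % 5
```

Let's trace through this code step by step.

Initialize: val = 1
Entering loop: for i in range(1, 8):

After execution: val = 4
4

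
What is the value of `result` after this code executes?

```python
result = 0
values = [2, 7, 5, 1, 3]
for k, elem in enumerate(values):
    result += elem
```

Let's trace through this code step by step.

Initialize: result = 0
Initialize: values = [2, 7, 5, 1, 3]
Entering loop: for k, elem in enumerate(values):

After execution: result = 18
18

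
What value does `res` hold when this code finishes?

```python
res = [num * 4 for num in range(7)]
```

Let's trace through this code step by step.

Initialize: res = [num * 4 for num in range(7)]

After execution: res = [0, 4, 8, 12, 16, 20, 24]
[0, 4, 8, 12, 16, 20, 24]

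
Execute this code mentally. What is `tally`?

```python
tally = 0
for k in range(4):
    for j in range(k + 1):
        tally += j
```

Let's trace through this code step by step.

Initialize: tally = 0
Entering loop: for k in range(4):

After execution: tally = 10
10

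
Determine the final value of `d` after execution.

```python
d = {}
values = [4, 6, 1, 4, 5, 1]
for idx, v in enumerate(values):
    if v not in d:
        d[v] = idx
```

Let's trace through this code step by step.

Initialize: d = {}
Initialize: values = [4, 6, 1, 4, 5, 1]
Entering loop: for idx, v in enumerate(values):

After execution: d = {4: 0, 6: 1, 1: 2, 5: 4}
{4: 0, 6: 1, 1: 2, 5: 4}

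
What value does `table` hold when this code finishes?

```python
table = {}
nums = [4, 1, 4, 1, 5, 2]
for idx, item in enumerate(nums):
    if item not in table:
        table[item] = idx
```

Let's trace through this code step by step.

Initialize: table = {}
Initialize: nums = [4, 1, 4, 1, 5, 2]
Entering loop: for idx, item in enumerate(nums):

After execution: table = {4: 0, 1: 1, 5: 4, 2: 5}
{4: 0, 1: 1, 5: 4, 2: 5}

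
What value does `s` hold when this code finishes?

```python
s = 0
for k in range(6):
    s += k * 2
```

Let's trace through this code step by step.

Initialize: s = 0
Entering loop: for k in range(6):

After execution: s = 30
30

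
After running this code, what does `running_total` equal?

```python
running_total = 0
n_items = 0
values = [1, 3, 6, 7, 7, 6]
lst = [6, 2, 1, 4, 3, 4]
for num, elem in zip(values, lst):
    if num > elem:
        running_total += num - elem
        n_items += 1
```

Let's trace through this code step by step.

Initialize: running_total = 0
Initialize: n_items = 0
Initialize: values = [1, 3, 6, 7, 7, 6]
Initialize: lst = [6, 2, 1, 4, 3, 4]
Entering loop: for num, elem in zip(values, lst):

After execution: running_total = 15
15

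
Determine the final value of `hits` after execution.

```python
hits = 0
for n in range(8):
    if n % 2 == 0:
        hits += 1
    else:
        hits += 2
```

Let's trace through this code step by step.

Initialize: hits = 0
Entering loop: for n in range(8):

After execution: hits = 12
12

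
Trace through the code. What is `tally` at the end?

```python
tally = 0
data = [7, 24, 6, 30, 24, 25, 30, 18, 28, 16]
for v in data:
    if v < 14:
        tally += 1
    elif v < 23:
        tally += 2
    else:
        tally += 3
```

Let's trace through this code step by step.

Initialize: tally = 0
Initialize: data = [7, 24, 6, 30, 24, 25, 30, 18, 28, 16]
Entering loop: for v in data:

After execution: tally = 24
24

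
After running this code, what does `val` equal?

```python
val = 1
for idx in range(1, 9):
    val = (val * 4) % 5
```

Let's trace through this code step by step.

Initialize: val = 1
Entering loop: for idx in range(1, 9):

After execution: val = 1
1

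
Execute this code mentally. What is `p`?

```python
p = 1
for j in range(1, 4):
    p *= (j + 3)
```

Let's trace through this code step by step.

Initialize: p = 1
Entering loop: for j in range(1, 4):

After execution: p = 120
120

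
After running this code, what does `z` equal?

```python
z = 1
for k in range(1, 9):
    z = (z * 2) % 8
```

Let's trace through this code step by step.

Initialize: z = 1
Entering loop: for k in range(1, 9):

After execution: z = 0
0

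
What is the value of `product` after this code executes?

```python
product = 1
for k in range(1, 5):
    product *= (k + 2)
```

Let's trace through this code step by step.

Initialize: product = 1
Entering loop: for k in range(1, 5):

After execution: product = 360
360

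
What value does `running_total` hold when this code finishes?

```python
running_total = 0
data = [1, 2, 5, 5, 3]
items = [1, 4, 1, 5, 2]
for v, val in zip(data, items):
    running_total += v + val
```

Let's trace through this code step by step.

Initialize: running_total = 0
Initialize: data = [1, 2, 5, 5, 3]
Initialize: items = [1, 4, 1, 5, 2]
Entering loop: for v, val in zip(data, items):

After execution: running_total = 29
29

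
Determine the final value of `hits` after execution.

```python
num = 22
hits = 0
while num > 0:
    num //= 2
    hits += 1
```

Let's trace through this code step by step.

Initialize: num = 22
Initialize: hits = 0
Entering loop: while num > 0:

After execution: hits = 5
5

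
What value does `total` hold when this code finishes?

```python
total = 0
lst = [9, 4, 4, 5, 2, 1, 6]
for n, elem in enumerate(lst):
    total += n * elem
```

Let's trace through this code step by step.

Initialize: total = 0
Initialize: lst = [9, 4, 4, 5, 2, 1, 6]
Entering loop: for n, elem in enumerate(lst):

After execution: total = 76
76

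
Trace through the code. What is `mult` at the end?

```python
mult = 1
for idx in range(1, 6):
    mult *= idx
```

Let's trace through this code step by step.

Initialize: mult = 1
Entering loop: for idx in range(1, 6):

After execution: mult = 120
120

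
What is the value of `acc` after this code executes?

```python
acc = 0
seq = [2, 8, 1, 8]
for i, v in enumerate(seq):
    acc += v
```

Let's trace through this code step by step.

Initialize: acc = 0
Initialize: seq = [2, 8, 1, 8]
Entering loop: for i, v in enumerate(seq):

After execution: acc = 19
19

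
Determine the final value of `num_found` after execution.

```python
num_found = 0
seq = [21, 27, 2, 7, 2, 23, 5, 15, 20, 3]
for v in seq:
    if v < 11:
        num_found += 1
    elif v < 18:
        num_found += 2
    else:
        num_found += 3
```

Let's trace through this code step by step.

Initialize: num_found = 0
Initialize: seq = [21, 27, 2, 7, 2, 23, 5, 15, 20, 3]
Entering loop: for v in seq:

After execution: num_found = 19
19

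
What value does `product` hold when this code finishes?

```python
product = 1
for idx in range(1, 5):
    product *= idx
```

Let's trace through this code step by step.

Initialize: product = 1
Entering loop: for idx in range(1, 5):

After execution: product = 24
24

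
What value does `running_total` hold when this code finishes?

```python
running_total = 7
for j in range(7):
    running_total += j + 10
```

Let's trace through this code step by step.

Initialize: running_total = 7
Entering loop: for j in range(7):

After execution: running_total = 98
98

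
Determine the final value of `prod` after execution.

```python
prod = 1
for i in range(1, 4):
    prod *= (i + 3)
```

Let's trace through this code step by step.

Initialize: prod = 1
Entering loop: for i in range(1, 4):

After execution: prod = 120
120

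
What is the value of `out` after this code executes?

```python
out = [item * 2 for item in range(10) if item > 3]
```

Let's trace through this code step by step.

Initialize: out = [item * 2 for item in range(10) if item > 3]

After execution: out = [8, 10, 12, 14, 16, 18]
[8, 10, 12, 14, 16, 18]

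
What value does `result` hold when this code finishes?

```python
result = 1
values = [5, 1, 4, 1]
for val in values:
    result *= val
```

Let's trace through this code step by step.

Initialize: result = 1
Initialize: values = [5, 1, 4, 1]
Entering loop: for val in values:

After execution: result = 20
20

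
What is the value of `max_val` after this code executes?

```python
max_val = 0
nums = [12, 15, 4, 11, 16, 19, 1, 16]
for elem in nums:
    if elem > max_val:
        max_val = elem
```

Let's trace through this code step by step.

Initialize: max_val = 0
Initialize: nums = [12, 15, 4, 11, 16, 19, 1, 16]
Entering loop: for elem in nums:

After execution: max_val = 19
19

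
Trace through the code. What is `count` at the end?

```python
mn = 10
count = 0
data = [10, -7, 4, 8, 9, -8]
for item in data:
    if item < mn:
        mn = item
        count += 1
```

Let's trace through this code step by step.

Initialize: mn = 10
Initialize: count = 0
Initialize: data = [10, -7, 4, 8, 9, -8]
Entering loop: for item in data:

After execution: count = 2
2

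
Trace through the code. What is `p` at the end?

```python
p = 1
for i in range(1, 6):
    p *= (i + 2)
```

Let's trace through this code step by step.

Initialize: p = 1
Entering loop: for i in range(1, 6):

After execution: p = 2520
2520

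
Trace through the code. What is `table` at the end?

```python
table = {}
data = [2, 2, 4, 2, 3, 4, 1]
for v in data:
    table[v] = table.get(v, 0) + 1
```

Let's trace through this code step by step.

Initialize: table = {}
Initialize: data = [2, 2, 4, 2, 3, 4, 1]
Entering loop: for v in data:

After execution: table = {2: 3, 4: 2, 3: 1, 1: 1}
{2: 3, 4: 2, 3: 1, 1: 1}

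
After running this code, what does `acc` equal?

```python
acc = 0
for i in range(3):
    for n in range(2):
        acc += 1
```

Let's trace through this code step by step.

Initialize: acc = 0
Entering loop: for i in range(3):

After execution: acc = 6
6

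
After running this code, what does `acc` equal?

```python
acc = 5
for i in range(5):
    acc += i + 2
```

Let's trace through this code step by step.

Initialize: acc = 5
Entering loop: for i in range(5):

After execution: acc = 25
25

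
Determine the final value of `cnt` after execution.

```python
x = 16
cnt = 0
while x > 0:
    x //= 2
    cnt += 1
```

Let's trace through this code step by step.

Initialize: x = 16
Initialize: cnt = 0
Entering loop: while x > 0:

After execution: cnt = 5
5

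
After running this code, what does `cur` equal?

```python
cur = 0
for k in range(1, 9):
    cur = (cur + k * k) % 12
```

Let's trace through this code step by step.

Initialize: cur = 0
Entering loop: for k in range(1, 9):

After execution: cur = 0
0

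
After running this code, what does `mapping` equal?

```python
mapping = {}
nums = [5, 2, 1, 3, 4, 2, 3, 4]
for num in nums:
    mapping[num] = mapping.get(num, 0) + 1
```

Let's trace through this code step by step.

Initialize: mapping = {}
Initialize: nums = [5, 2, 1, 3, 4, 2, 3, 4]
Entering loop: for num in nums:

After execution: mapping = {5: 1, 2: 2, 1: 1, 3: 2, 4: 2}
{5: 1, 2: 2, 1: 1, 3: 2, 4: 2}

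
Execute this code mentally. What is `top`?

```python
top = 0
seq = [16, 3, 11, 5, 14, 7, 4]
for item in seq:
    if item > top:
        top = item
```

Let's trace through this code step by step.

Initialize: top = 0
Initialize: seq = [16, 3, 11, 5, 14, 7, 4]
Entering loop: for item in seq:

After execution: top = 16
16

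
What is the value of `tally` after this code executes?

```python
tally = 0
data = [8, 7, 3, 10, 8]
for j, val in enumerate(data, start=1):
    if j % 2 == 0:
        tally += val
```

Let's trace through this code step by step.

Initialize: tally = 0
Initialize: data = [8, 7, 3, 10, 8]
Entering loop: for j, val in enumerate(data, start=1):

After execution: tally = 17
17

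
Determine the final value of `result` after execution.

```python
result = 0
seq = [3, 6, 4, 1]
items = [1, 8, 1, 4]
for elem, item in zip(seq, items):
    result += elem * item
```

Let's trace through this code step by step.

Initialize: result = 0
Initialize: seq = [3, 6, 4, 1]
Initialize: items = [1, 8, 1, 4]
Entering loop: for elem, item in zip(seq, items):

After execution: result = 59
59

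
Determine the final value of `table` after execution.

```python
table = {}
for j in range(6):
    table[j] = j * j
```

Let's trace through this code step by step.

Initialize: table = {}
Entering loop: for j in range(6):

After execution: table = {0: 0, 1: 1, 2: 4, 3: 9, 4: 16, 5: 25}
{0: 0, 1: 1, 2: 4, 3: 9, 4: 16, 5: 25}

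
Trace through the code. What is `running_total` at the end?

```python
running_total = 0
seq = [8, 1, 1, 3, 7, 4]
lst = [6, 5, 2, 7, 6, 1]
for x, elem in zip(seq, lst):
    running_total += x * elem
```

Let's trace through this code step by step.

Initialize: running_total = 0
Initialize: seq = [8, 1, 1, 3, 7, 4]
Initialize: lst = [6, 5, 2, 7, 6, 1]
Entering loop: for x, elem in zip(seq, lst):

After execution: running_total = 122
122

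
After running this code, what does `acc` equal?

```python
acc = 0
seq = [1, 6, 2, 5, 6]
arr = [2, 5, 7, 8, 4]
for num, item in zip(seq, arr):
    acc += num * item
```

Let's trace through this code step by step.

Initialize: acc = 0
Initialize: seq = [1, 6, 2, 5, 6]
Initialize: arr = [2, 5, 7, 8, 4]
Entering loop: for num, item in zip(seq, arr):

After execution: acc = 110
110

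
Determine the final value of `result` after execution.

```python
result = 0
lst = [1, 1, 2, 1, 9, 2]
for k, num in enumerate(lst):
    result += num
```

Let's trace through this code step by step.

Initialize: result = 0
Initialize: lst = [1, 1, 2, 1, 9, 2]
Entering loop: for k, num in enumerate(lst):

After execution: result = 16
16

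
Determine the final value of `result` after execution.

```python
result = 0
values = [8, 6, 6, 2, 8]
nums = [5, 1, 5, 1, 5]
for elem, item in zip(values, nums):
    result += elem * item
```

Let's trace through this code step by step.

Initialize: result = 0
Initialize: values = [8, 6, 6, 2, 8]
Initialize: nums = [5, 1, 5, 1, 5]
Entering loop: for elem, item in zip(values, nums):

After execution: result = 118
118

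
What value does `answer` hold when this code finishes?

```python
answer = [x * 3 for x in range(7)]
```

Let's trace through this code step by step.

Initialize: answer = [x * 3 for x in range(7)]

After execution: answer = [0, 3, 6, 9, 12, 15, 18]
[0, 3, 6, 9, 12, 15, 18]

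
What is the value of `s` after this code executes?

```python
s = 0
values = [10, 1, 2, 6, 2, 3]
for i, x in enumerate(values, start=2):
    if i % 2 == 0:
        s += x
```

Let's trace through this code step by step.

Initialize: s = 0
Initialize: values = [10, 1, 2, 6, 2, 3]
Entering loop: for i, x in enumerate(values, start=2):

After execution: s = 14
14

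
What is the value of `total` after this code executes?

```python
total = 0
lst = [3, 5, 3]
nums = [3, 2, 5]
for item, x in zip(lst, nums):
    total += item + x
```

Let's trace through this code step by step.

Initialize: total = 0
Initialize: lst = [3, 5, 3]
Initialize: nums = [3, 2, 5]
Entering loop: for item, x in zip(lst, nums):

After execution: total = 21
21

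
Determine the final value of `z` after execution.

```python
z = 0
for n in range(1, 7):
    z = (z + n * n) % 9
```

Let's trace through this code step by step.

Initialize: z = 0
Entering loop: for n in range(1, 7):

After execution: z = 1
1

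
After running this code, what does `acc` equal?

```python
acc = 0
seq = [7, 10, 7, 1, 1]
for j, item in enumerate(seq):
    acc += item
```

Let's trace through this code step by step.

Initialize: acc = 0
Initialize: seq = [7, 10, 7, 1, 1]
Entering loop: for j, item in enumerate(seq):

After execution: acc = 26
26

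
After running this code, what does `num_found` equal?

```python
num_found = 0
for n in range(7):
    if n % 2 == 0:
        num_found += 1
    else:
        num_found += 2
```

Let's trace through this code step by step.

Initialize: num_found = 0
Entering loop: for n in range(7):

After execution: num_found = 10
10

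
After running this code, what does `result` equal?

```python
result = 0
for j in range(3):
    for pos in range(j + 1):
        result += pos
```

Let's trace through this code step by step.

Initialize: result = 0
Entering loop: for j in range(3):

After execution: result = 4
4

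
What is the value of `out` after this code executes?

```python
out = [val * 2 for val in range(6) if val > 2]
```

Let's trace through this code step by step.

Initialize: out = [val * 2 for val in range(6) if val > 2]

After execution: out = [6, 8, 10]
[6, 8, 10]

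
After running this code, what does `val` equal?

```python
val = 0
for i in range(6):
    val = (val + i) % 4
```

Let's trace through this code step by step.

Initialize: val = 0
Entering loop: for i in range(6):

After execution: val = 3
3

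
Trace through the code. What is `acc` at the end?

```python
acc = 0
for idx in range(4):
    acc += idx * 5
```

Let's trace through this code step by step.

Initialize: acc = 0
Entering loop: for idx in range(4):

After execution: acc = 30
30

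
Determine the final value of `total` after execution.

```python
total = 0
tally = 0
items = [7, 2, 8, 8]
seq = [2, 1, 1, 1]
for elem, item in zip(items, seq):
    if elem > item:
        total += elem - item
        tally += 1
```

Let's trace through this code step by step.

Initialize: total = 0
Initialize: tally = 0
Initialize: items = [7, 2, 8, 8]
Initialize: seq = [2, 1, 1, 1]
Entering loop: for elem, item in zip(items, seq):

After execution: total = 20
20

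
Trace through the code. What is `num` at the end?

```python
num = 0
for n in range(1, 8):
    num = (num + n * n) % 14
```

Let's trace through this code step by step.

Initialize: num = 0
Entering loop: for n in range(1, 8):

After execution: num = 0
0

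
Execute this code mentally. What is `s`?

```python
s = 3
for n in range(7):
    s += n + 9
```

Let's trace through this code step by step.

Initialize: s = 3
Entering loop: for n in range(7):

After execution: s = 87
87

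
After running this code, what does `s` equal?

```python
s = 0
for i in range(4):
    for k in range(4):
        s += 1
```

Let's trace through this code step by step.

Initialize: s = 0
Entering loop: for i in range(4):

After execution: s = 16
16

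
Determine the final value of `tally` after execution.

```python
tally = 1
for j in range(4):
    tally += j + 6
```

Let's trace through this code step by step.

Initialize: tally = 1
Entering loop: for j in range(4):

After execution: tally = 31
31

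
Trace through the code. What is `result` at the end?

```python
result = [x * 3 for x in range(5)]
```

Let's trace through this code step by step.

Initialize: result = [x * 3 for x in range(5)]

After execution: result = [0, 3, 6, 9, 12]
[0, 3, 6, 9, 12]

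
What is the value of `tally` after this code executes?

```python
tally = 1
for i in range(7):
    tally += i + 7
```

Let's trace through this code step by step.

Initialize: tally = 1
Entering loop: for i in range(7):

After execution: tally = 71
71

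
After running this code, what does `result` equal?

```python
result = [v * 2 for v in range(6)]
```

Let's trace through this code step by step.

Initialize: result = [v * 2 for v in range(6)]

After execution: result = [0, 2, 4, 6, 8, 10]
[0, 2, 4, 6, 8, 10]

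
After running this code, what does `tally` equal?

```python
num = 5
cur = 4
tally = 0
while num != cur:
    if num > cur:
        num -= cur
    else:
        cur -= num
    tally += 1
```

Let's trace through this code step by step.

Initialize: num = 5
Initialize: cur = 4
Initialize: tally = 0
Entering loop: while num != cur:

After execution: tally = 4
4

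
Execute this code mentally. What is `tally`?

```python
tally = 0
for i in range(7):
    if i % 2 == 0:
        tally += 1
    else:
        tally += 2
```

Let's trace through this code step by step.

Initialize: tally = 0
Entering loop: for i in range(7):

After execution: tally = 10
10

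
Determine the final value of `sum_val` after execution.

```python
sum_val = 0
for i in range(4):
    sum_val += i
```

Let's trace through this code step by step.

Initialize: sum_val = 0
Entering loop: for i in range(4):

After execution: sum_val = 6
6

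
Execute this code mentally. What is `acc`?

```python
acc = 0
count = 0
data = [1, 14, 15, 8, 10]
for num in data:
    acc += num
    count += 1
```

Let's trace through this code step by step.

Initialize: acc = 0
Initialize: count = 0
Initialize: data = [1, 14, 15, 8, 10]
Entering loop: for num in data:

After execution: acc = 48
48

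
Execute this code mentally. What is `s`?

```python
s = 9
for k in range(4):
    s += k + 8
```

Let's trace through this code step by step.

Initialize: s = 9
Entering loop: for k in range(4):

After execution: s = 47
47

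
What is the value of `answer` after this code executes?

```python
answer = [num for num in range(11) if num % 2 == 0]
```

Let's trace through this code step by step.

Initialize: answer = [num for num in range(11) if num % 2 == 0]

After execution: answer = [0, 2, 4, 6, 8, 10]
[0, 2, 4, 6, 8, 10]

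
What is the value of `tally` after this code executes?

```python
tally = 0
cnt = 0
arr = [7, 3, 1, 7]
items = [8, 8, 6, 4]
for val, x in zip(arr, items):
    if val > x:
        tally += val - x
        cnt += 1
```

Let's trace through this code step by step.

Initialize: tally = 0
Initialize: cnt = 0
Initialize: arr = [7, 3, 1, 7]
Initialize: items = [8, 8, 6, 4]
Entering loop: for val, x in zip(arr, items):

After execution: tally = 3
3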